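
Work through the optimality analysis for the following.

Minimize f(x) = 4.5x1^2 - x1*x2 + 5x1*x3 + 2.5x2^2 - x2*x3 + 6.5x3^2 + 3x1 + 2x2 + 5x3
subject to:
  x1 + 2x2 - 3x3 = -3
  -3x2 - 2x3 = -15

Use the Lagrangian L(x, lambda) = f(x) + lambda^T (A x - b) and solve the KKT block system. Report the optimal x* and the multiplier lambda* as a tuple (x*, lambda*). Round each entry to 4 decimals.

Form the Lagrangian:
  L(x, lambda) = (1/2) x^T Q x + c^T x + lambda^T (A x - b)
Stationarity (grad_x L = 0): Q x + c + A^T lambda = 0.
Primal feasibility: A x = b.

This gives the KKT block system:
  [ Q   A^T ] [ x     ]   [-c ]
  [ A    0  ] [ lambda ] = [ b ]

Solving the linear system:
  x*      = (-1.785, 3.2746, 2.5881)
  lambda* = (3.3996, 8.1231)
  f(x*)   = 73.09

x* = (-1.785, 3.2746, 2.5881), lambda* = (3.3996, 8.1231)


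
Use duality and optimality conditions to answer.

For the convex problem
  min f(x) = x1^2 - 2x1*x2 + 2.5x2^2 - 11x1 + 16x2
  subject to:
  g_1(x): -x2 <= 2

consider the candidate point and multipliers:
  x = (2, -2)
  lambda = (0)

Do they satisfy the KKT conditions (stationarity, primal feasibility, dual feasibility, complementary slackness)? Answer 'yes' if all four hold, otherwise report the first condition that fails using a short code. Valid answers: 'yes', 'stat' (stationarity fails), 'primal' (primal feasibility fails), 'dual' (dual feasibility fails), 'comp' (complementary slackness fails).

Gradient of f: grad f(x) = Q x + c = (-3, 2)
Constraint values g_i(x) = a_i^T x - b_i:
  g_1((2, -2)) = 0
Stationarity residual: grad f(x) + sum_i lambda_i a_i = (-3, 2)
  -> stationarity FAILS
Primal feasibility (all g_i <= 0): OK
Dual feasibility (all lambda_i >= 0): OK
Complementary slackness (lambda_i * g_i(x) = 0 for all i): OK

Verdict: the first failing condition is stationarity -> stat.

stat


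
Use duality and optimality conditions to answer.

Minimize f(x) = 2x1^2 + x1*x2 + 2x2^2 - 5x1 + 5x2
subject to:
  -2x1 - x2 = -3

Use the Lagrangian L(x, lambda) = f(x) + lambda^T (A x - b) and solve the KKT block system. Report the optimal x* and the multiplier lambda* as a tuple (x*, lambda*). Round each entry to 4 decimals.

Form the Lagrangian:
  L(x, lambda) = (1/2) x^T Q x + c^T x + lambda^T (A x - b)
Stationarity (grad_x L = 0): Q x + c + A^T lambda = 0.
Primal feasibility: A x = b.

This gives the KKT block system:
  [ Q   A^T ] [ x     ]   [-c ]
  [ A    0  ] [ lambda ] = [ b ]

Solving the linear system:
  x*      = (2.25, -1.5)
  lambda* = (1.25)
  f(x*)   = -7.5

x* = (2.25, -1.5), lambda* = (1.25)


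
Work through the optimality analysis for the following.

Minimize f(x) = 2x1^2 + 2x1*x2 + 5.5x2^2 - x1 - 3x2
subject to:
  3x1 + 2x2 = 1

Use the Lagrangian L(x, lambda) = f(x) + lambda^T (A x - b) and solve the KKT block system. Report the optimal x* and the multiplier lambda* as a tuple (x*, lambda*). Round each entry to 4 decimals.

Form the Lagrangian:
  L(x, lambda) = (1/2) x^T Q x + c^T x + lambda^T (A x - b)
Stationarity (grad_x L = 0): Q x + c + A^T lambda = 0.
Primal feasibility: A x = b.

This gives the KKT block system:
  [ Q   A^T ] [ x     ]   [-c ]
  [ A    0  ] [ lambda ] = [ b ]

Solving the linear system:
  x*      = (0.1648, 0.2527)
  lambda* = (-0.0549)
  f(x*)   = -0.4341

x* = (0.1648, 0.2527), lambda* = (-0.0549)


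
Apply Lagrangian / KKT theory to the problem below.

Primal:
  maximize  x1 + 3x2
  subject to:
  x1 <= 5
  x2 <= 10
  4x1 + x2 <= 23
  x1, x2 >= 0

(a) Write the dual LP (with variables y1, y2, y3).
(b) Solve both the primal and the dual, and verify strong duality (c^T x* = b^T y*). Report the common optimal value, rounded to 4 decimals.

The standard primal-dual pair for 'max c^T x s.t. A x <= b, x >= 0' is:
  Dual:  min b^T y  s.t.  A^T y >= c,  y >= 0.

So the dual LP is:
  minimize  5y1 + 10y2 + 23y3
  subject to:
    y1 + 4y3 >= 1
    y2 + y3 >= 3
    y1, y2, y3 >= 0

Solving the primal: x* = (3.25, 10).
  primal value c^T x* = 33.25.
Solving the dual: y* = (0, 2.75, 0.25).
  dual value b^T y* = 33.25.
Strong duality: c^T x* = b^T y*. Confirmed.

33.25


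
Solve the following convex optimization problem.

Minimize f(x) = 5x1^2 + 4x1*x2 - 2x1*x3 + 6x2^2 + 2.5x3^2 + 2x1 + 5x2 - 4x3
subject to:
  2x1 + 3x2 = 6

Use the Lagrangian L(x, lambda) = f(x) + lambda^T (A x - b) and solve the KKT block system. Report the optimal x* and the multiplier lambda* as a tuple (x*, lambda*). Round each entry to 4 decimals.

Form the Lagrangian:
  L(x, lambda) = (1/2) x^T Q x + c^T x + lambda^T (A x - b)
Stationarity (grad_x L = 0): Q x + c + A^T lambda = 0.
Primal feasibility: A x = b.

This gives the KKT block system:
  [ Q   A^T ] [ x     ]   [-c ]
  [ A    0  ] [ lambda ] = [ b ]

Solving the linear system:
  x*      = (1.1884, 1.2077, 1.2754)
  lambda* = (-8.0821)
  f(x*)   = 25.9034

x* = (1.1884, 1.2077, 1.2754), lambda* = (-8.0821)


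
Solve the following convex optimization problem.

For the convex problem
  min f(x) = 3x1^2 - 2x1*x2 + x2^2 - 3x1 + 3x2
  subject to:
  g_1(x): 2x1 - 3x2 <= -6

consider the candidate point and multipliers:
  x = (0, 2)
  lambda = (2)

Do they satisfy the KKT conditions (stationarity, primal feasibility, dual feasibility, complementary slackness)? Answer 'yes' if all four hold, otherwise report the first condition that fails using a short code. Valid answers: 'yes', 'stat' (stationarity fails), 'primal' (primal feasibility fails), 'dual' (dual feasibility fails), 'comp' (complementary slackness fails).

Gradient of f: grad f(x) = Q x + c = (-7, 7)
Constraint values g_i(x) = a_i^T x - b_i:
  g_1((0, 2)) = 0
Stationarity residual: grad f(x) + sum_i lambda_i a_i = (-3, 1)
  -> stationarity FAILS
Primal feasibility (all g_i <= 0): OK
Dual feasibility (all lambda_i >= 0): OK
Complementary slackness (lambda_i * g_i(x) = 0 for all i): OK

Verdict: the first failing condition is stationarity -> stat.

stat


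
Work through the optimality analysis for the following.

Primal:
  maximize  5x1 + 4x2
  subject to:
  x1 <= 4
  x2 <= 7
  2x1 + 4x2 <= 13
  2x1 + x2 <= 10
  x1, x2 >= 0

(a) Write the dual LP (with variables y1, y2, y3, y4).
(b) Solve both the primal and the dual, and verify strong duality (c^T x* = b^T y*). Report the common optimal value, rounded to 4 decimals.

The standard primal-dual pair for 'max c^T x s.t. A x <= b, x >= 0' is:
  Dual:  min b^T y  s.t.  A^T y >= c,  y >= 0.

So the dual LP is:
  minimize  4y1 + 7y2 + 13y3 + 10y4
  subject to:
    y1 + 2y3 + 2y4 >= 5
    y2 + 4y3 + y4 >= 4
    y1, y2, y3, y4 >= 0

Solving the primal: x* = (4, 1.25).
  primal value c^T x* = 25.
Solving the dual: y* = (3, 0, 1, 0).
  dual value b^T y* = 25.
Strong duality: c^T x* = b^T y*. Confirmed.

25


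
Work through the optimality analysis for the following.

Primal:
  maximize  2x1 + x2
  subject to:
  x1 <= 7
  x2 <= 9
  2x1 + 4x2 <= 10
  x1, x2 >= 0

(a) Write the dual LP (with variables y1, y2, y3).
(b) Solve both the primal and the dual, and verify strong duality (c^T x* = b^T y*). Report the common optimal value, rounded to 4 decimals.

The standard primal-dual pair for 'max c^T x s.t. A x <= b, x >= 0' is:
  Dual:  min b^T y  s.t.  A^T y >= c,  y >= 0.

So the dual LP is:
  minimize  7y1 + 9y2 + 10y3
  subject to:
    y1 + 2y3 >= 2
    y2 + 4y3 >= 1
    y1, y2, y3 >= 0

Solving the primal: x* = (5, 0).
  primal value c^T x* = 10.
Solving the dual: y* = (0, 0, 1).
  dual value b^T y* = 10.
Strong duality: c^T x* = b^T y*. Confirmed.

10


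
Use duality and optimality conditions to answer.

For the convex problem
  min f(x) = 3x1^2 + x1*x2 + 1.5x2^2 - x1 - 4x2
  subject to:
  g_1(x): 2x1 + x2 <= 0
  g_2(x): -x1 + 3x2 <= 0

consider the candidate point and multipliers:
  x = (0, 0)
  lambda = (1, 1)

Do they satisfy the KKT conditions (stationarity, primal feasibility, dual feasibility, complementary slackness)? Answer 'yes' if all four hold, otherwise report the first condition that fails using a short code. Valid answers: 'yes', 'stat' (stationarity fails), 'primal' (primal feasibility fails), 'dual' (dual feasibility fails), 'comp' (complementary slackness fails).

Gradient of f: grad f(x) = Q x + c = (-1, -4)
Constraint values g_i(x) = a_i^T x - b_i:
  g_1((0, 0)) = 0
  g_2((0, 0)) = 0
Stationarity residual: grad f(x) + sum_i lambda_i a_i = (0, 0)
  -> stationarity OK
Primal feasibility (all g_i <= 0): OK
Dual feasibility (all lambda_i >= 0): OK
Complementary slackness (lambda_i * g_i(x) = 0 for all i): OK

Verdict: yes, KKT holds.

yes


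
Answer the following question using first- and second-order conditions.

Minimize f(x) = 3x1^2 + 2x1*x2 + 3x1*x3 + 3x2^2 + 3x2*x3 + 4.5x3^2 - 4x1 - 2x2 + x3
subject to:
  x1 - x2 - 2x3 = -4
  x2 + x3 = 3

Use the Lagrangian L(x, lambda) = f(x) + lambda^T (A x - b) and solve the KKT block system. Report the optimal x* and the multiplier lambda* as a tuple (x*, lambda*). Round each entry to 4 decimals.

Form the Lagrangian:
  L(x, lambda) = (1/2) x^T Q x + c^T x + lambda^T (A x - b)
Stationarity (grad_x L = 0): Q x + c + A^T lambda = 0.
Primal feasibility: A x = b.

This gives the KKT block system:
  [ Q   A^T ] [ x     ]   [-c ]
  [ A    0  ] [ lambda ] = [ b ]

Solving the linear system:
  x*      = (-0.3529, 2.3529, 0.6471)
  lambda* = (-0.5294, -13.8824)
  f(x*)   = 18.4412

x* = (-0.3529, 2.3529, 0.6471), lambda* = (-0.5294, -13.8824)


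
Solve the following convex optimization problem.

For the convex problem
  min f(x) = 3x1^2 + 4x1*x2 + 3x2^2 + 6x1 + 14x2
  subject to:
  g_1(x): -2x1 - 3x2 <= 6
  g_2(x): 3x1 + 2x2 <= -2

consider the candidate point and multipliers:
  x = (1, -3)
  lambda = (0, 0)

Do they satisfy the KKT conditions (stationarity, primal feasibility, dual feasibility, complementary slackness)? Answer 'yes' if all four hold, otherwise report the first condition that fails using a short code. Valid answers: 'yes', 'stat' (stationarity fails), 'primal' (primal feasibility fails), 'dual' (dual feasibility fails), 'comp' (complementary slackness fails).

Gradient of f: grad f(x) = Q x + c = (0, 0)
Constraint values g_i(x) = a_i^T x - b_i:
  g_1((1, -3)) = 1
  g_2((1, -3)) = -1
Stationarity residual: grad f(x) + sum_i lambda_i a_i = (0, 0)
  -> stationarity OK
Primal feasibility (all g_i <= 0): FAILS
Dual feasibility (all lambda_i >= 0): OK
Complementary slackness (lambda_i * g_i(x) = 0 for all i): OK

Verdict: the first failing condition is primal_feasibility -> primal.

primal


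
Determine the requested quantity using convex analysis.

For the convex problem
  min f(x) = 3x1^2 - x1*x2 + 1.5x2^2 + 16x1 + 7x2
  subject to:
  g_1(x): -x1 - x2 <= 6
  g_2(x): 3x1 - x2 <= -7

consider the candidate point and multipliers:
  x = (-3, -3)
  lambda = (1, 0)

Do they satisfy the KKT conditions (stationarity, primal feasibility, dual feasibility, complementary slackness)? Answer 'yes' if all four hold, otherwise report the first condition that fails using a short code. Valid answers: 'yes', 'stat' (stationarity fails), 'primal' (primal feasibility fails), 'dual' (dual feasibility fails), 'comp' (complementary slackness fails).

Gradient of f: grad f(x) = Q x + c = (1, 1)
Constraint values g_i(x) = a_i^T x - b_i:
  g_1((-3, -3)) = 0
  g_2((-3, -3)) = 1
Stationarity residual: grad f(x) + sum_i lambda_i a_i = (0, 0)
  -> stationarity OK
Primal feasibility (all g_i <= 0): FAILS
Dual feasibility (all lambda_i >= 0): OK
Complementary slackness (lambda_i * g_i(x) = 0 for all i): OK

Verdict: the first failing condition is primal_feasibility -> primal.

primal


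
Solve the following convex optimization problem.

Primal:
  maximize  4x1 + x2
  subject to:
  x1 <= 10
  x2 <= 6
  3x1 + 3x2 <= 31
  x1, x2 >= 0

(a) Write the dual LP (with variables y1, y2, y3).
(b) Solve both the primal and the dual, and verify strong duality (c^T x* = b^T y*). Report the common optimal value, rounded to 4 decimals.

The standard primal-dual pair for 'max c^T x s.t. A x <= b, x >= 0' is:
  Dual:  min b^T y  s.t.  A^T y >= c,  y >= 0.

So the dual LP is:
  minimize  10y1 + 6y2 + 31y3
  subject to:
    y1 + 3y3 >= 4
    y2 + 3y3 >= 1
    y1, y2, y3 >= 0

Solving the primal: x* = (10, 0.3333).
  primal value c^T x* = 40.3333.
Solving the dual: y* = (3, 0, 0.3333).
  dual value b^T y* = 40.3333.
Strong duality: c^T x* = b^T y*. Confirmed.

40.3333


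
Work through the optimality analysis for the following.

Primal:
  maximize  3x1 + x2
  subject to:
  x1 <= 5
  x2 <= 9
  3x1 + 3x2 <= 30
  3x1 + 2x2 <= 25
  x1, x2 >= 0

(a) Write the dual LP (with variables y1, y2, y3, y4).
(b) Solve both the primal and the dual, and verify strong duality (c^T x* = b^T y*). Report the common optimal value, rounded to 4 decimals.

The standard primal-dual pair for 'max c^T x s.t. A x <= b, x >= 0' is:
  Dual:  min b^T y  s.t.  A^T y >= c,  y >= 0.

So the dual LP is:
  minimize  5y1 + 9y2 + 30y3 + 25y4
  subject to:
    y1 + 3y3 + 3y4 >= 3
    y2 + 3y3 + 2y4 >= 1
    y1, y2, y3, y4 >= 0

Solving the primal: x* = (5, 5).
  primal value c^T x* = 20.
Solving the dual: y* = (1.5, 0, 0, 0.5).
  dual value b^T y* = 20.
Strong duality: c^T x* = b^T y*. Confirmed.

20


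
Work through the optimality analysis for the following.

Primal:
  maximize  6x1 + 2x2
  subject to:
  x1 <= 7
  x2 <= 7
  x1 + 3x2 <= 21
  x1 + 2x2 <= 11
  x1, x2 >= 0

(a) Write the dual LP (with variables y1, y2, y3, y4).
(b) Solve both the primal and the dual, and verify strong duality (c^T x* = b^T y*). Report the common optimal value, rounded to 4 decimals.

The standard primal-dual pair for 'max c^T x s.t. A x <= b, x >= 0' is:
  Dual:  min b^T y  s.t.  A^T y >= c,  y >= 0.

So the dual LP is:
  minimize  7y1 + 7y2 + 21y3 + 11y4
  subject to:
    y1 + y3 + y4 >= 6
    y2 + 3y3 + 2y4 >= 2
    y1, y2, y3, y4 >= 0

Solving the primal: x* = (7, 2).
  primal value c^T x* = 46.
Solving the dual: y* = (5, 0, 0, 1).
  dual value b^T y* = 46.
Strong duality: c^T x* = b^T y*. Confirmed.

46


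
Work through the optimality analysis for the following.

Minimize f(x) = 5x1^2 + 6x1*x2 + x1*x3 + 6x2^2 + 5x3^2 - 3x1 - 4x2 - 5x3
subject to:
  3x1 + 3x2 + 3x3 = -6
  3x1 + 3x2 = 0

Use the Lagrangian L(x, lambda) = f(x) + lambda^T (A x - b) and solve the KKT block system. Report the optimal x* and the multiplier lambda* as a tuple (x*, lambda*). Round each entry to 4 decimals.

Form the Lagrangian:
  L(x, lambda) = (1/2) x^T Q x + c^T x + lambda^T (A x - b)
Stationarity (grad_x L = 0): Q x + c + A^T lambda = 0.
Primal feasibility: A x = b.

This gives the KKT block system:
  [ Q   A^T ] [ x     ]   [-c ]
  [ A    0  ] [ lambda ] = [ b ]

Solving the linear system:
  x*      = (0.1, -0.1, -2)
  lambda* = (8.3, -6.7667)
  f(x*)   = 29.95

x* = (0.1, -0.1, -2), lambda* = (8.3, -6.7667)


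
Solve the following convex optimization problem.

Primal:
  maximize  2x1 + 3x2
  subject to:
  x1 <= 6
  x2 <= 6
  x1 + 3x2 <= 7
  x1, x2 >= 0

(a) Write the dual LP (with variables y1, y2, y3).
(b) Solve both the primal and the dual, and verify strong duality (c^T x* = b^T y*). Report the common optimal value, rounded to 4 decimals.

The standard primal-dual pair for 'max c^T x s.t. A x <= b, x >= 0' is:
  Dual:  min b^T y  s.t.  A^T y >= c,  y >= 0.

So the dual LP is:
  minimize  6y1 + 6y2 + 7y3
  subject to:
    y1 + y3 >= 2
    y2 + 3y3 >= 3
    y1, y2, y3 >= 0

Solving the primal: x* = (6, 0.3333).
  primal value c^T x* = 13.
Solving the dual: y* = (1, 0, 1).
  dual value b^T y* = 13.
Strong duality: c^T x* = b^T y*. Confirmed.

13


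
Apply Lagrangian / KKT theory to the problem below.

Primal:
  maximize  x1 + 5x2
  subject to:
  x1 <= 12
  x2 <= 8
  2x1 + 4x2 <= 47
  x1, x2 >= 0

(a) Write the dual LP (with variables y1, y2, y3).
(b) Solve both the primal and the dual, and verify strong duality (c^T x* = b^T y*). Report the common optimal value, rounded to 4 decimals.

The standard primal-dual pair for 'max c^T x s.t. A x <= b, x >= 0' is:
  Dual:  min b^T y  s.t.  A^T y >= c,  y >= 0.

So the dual LP is:
  minimize  12y1 + 8y2 + 47y3
  subject to:
    y1 + 2y3 >= 1
    y2 + 4y3 >= 5
    y1, y2, y3 >= 0

Solving the primal: x* = (7.5, 8).
  primal value c^T x* = 47.5.
Solving the dual: y* = (0, 3, 0.5).
  dual value b^T y* = 47.5.
Strong duality: c^T x* = b^T y*. Confirmed.

47.5


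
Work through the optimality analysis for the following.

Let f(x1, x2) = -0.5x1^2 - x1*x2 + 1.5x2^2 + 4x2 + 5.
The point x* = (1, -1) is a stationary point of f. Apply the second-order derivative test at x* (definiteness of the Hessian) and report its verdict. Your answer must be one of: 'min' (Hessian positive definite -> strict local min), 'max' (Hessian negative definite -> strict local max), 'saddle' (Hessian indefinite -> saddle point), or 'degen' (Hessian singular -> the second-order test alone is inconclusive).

Compute the Hessian H = grad^2 f:
  H = [[-1, -1], [-1, 3]]
Verify stationarity: grad f(x*) = H x* + g = (0, 0).
Eigenvalues of H: -1.2361, 3.2361.
Eigenvalues have mixed signs, so H is indefinite -> x* is a saddle point.

saddle


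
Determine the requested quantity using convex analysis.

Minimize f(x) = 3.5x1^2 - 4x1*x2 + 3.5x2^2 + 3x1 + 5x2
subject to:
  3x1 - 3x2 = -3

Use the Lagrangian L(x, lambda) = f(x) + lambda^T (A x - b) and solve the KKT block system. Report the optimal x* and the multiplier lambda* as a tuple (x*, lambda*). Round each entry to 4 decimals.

Form the Lagrangian:
  L(x, lambda) = (1/2) x^T Q x + c^T x + lambda^T (A x - b)
Stationarity (grad_x L = 0): Q x + c + A^T lambda = 0.
Primal feasibility: A x = b.

This gives the KKT block system:
  [ Q   A^T ] [ x     ]   [-c ]
  [ A    0  ] [ lambda ] = [ b ]

Solving the linear system:
  x*      = (-1.8333, -0.8333)
  lambda* = (2.1667)
  f(x*)   = -1.5833

x* = (-1.8333, -0.8333), lambda* = (2.1667)


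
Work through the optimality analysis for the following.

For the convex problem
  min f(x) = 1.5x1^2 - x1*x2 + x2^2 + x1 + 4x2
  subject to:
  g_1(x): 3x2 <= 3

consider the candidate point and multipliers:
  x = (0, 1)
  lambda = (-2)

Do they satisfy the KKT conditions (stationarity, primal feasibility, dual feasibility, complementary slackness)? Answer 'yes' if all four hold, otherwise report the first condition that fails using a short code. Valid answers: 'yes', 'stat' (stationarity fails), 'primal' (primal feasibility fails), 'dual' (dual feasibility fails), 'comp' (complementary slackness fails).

Gradient of f: grad f(x) = Q x + c = (0, 6)
Constraint values g_i(x) = a_i^T x - b_i:
  g_1((0, 1)) = 0
Stationarity residual: grad f(x) + sum_i lambda_i a_i = (0, 0)
  -> stationarity OK
Primal feasibility (all g_i <= 0): OK
Dual feasibility (all lambda_i >= 0): FAILS
Complementary slackness (lambda_i * g_i(x) = 0 for all i): OK

Verdict: the first failing condition is dual_feasibility -> dual.

dual


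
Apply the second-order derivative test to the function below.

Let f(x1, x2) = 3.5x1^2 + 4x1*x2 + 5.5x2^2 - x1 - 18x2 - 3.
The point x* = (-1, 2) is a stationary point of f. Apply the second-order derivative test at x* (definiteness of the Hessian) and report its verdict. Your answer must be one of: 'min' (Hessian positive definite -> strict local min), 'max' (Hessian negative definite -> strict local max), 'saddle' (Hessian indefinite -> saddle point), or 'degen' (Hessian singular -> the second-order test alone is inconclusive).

Compute the Hessian H = grad^2 f:
  H = [[7, 4], [4, 11]]
Verify stationarity: grad f(x*) = H x* + g = (0, 0).
Eigenvalues of H: 4.5279, 13.4721.
Both eigenvalues > 0, so H is positive definite -> x* is a strict local min.

min


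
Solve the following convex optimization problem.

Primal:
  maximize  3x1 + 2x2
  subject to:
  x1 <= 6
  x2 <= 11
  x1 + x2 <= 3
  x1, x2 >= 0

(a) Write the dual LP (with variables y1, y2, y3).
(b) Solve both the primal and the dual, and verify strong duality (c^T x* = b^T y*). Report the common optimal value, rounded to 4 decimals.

The standard primal-dual pair for 'max c^T x s.t. A x <= b, x >= 0' is:
  Dual:  min b^T y  s.t.  A^T y >= c,  y >= 0.

So the dual LP is:
  minimize  6y1 + 11y2 + 3y3
  subject to:
    y1 + y3 >= 3
    y2 + y3 >= 2
    y1, y2, y3 >= 0

Solving the primal: x* = (3, 0).
  primal value c^T x* = 9.
Solving the dual: y* = (0, 0, 3).
  dual value b^T y* = 9.
Strong duality: c^T x* = b^T y*. Confirmed.

9


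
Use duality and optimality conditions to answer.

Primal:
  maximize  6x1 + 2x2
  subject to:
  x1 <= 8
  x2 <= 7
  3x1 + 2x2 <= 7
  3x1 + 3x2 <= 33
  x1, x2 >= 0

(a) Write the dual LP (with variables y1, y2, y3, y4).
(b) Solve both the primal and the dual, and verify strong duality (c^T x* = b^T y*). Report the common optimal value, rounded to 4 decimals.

The standard primal-dual pair for 'max c^T x s.t. A x <= b, x >= 0' is:
  Dual:  min b^T y  s.t.  A^T y >= c,  y >= 0.

So the dual LP is:
  minimize  8y1 + 7y2 + 7y3 + 33y4
  subject to:
    y1 + 3y3 + 3y4 >= 6
    y2 + 2y3 + 3y4 >= 2
    y1, y2, y3, y4 >= 0

Solving the primal: x* = (2.3333, 0).
  primal value c^T x* = 14.
Solving the dual: y* = (0, 0, 2, 0).
  dual value b^T y* = 14.
Strong duality: c^T x* = b^T y*. Confirmed.

14


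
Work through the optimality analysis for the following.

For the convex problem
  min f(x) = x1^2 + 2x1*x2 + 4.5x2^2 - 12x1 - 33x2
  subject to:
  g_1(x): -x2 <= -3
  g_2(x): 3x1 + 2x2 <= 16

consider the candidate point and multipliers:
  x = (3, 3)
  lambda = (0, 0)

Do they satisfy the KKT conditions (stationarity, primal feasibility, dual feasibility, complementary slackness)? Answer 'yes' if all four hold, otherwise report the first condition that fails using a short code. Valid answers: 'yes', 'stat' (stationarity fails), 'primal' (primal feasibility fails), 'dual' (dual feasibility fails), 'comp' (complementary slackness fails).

Gradient of f: grad f(x) = Q x + c = (0, 0)
Constraint values g_i(x) = a_i^T x - b_i:
  g_1((3, 3)) = 0
  g_2((3, 3)) = -1
Stationarity residual: grad f(x) + sum_i lambda_i a_i = (0, 0)
  -> stationarity OK
Primal feasibility (all g_i <= 0): OK
Dual feasibility (all lambda_i >= 0): OK
Complementary slackness (lambda_i * g_i(x) = 0 for all i): OK

Verdict: yes, KKT holds.

yes


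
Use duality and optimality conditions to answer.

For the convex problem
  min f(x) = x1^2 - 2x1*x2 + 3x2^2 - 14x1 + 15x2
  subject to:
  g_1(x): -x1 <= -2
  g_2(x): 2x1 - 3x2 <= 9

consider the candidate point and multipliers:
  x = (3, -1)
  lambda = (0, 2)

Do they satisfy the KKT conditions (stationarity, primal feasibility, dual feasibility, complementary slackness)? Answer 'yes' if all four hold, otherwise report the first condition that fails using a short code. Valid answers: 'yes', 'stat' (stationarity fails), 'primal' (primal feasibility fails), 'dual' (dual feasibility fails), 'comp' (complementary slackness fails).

Gradient of f: grad f(x) = Q x + c = (-6, 3)
Constraint values g_i(x) = a_i^T x - b_i:
  g_1((3, -1)) = -1
  g_2((3, -1)) = 0
Stationarity residual: grad f(x) + sum_i lambda_i a_i = (-2, -3)
  -> stationarity FAILS
Primal feasibility (all g_i <= 0): OK
Dual feasibility (all lambda_i >= 0): OK
Complementary slackness (lambda_i * g_i(x) = 0 for all i): OK

Verdict: the first failing condition is stationarity -> stat.

stat


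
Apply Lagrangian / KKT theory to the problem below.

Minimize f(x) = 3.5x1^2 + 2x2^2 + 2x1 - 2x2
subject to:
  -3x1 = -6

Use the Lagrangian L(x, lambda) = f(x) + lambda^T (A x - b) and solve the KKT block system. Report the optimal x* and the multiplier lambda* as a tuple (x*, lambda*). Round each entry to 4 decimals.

Form the Lagrangian:
  L(x, lambda) = (1/2) x^T Q x + c^T x + lambda^T (A x - b)
Stationarity (grad_x L = 0): Q x + c + A^T lambda = 0.
Primal feasibility: A x = b.

This gives the KKT block system:
  [ Q   A^T ] [ x     ]   [-c ]
  [ A    0  ] [ lambda ] = [ b ]

Solving the linear system:
  x*      = (2, 0.5)
  lambda* = (5.3333)
  f(x*)   = 17.5

x* = (2, 0.5), lambda* = (5.3333)


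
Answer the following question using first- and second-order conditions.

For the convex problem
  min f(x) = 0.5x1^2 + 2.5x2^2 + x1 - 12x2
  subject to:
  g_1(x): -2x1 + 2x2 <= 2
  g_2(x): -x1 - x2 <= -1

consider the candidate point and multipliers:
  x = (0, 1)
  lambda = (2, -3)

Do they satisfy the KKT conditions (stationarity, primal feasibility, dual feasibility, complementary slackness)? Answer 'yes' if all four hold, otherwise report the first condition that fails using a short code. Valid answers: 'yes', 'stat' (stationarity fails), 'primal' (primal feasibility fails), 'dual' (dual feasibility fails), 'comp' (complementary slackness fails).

Gradient of f: grad f(x) = Q x + c = (1, -7)
Constraint values g_i(x) = a_i^T x - b_i:
  g_1((0, 1)) = 0
  g_2((0, 1)) = 0
Stationarity residual: grad f(x) + sum_i lambda_i a_i = (0, 0)
  -> stationarity OK
Primal feasibility (all g_i <= 0): OK
Dual feasibility (all lambda_i >= 0): FAILS
Complementary slackness (lambda_i * g_i(x) = 0 for all i): OK

Verdict: the first failing condition is dual_feasibility -> dual.

dual


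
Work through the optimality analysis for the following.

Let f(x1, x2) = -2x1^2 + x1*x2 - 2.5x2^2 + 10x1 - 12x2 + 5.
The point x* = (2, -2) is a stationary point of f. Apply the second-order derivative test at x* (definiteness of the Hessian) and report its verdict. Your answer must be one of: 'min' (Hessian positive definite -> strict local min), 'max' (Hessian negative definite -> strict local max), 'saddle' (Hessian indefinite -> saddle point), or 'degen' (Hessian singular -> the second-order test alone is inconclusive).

Compute the Hessian H = grad^2 f:
  H = [[-4, 1], [1, -5]]
Verify stationarity: grad f(x*) = H x* + g = (0, 0).
Eigenvalues of H: -5.618, -3.382.
Both eigenvalues < 0, so H is negative definite -> x* is a strict local max.

max


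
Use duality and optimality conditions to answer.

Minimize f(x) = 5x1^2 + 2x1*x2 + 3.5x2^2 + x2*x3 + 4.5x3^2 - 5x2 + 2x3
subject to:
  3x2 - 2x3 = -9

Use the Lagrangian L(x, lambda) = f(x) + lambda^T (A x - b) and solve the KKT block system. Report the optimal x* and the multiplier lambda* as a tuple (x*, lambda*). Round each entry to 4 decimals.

Form the Lagrangian:
  L(x, lambda) = (1/2) x^T Q x + c^T x + lambda^T (A x - b)
Stationarity (grad_x L = 0): Q x + c + A^T lambda = 0.
Primal feasibility: A x = b.

This gives the KKT block system:
  [ Q   A^T ] [ x     ]   [-c ]
  [ A    0  ] [ lambda ] = [ b ]

Solving the linear system:
  x*      = (0.4238, -2.1189, 1.3216)
  lambda* = (5.8878)
  f(x*)   = 33.1139

x* = (0.4238, -2.1189, 1.3216), lambda* = (5.8878)


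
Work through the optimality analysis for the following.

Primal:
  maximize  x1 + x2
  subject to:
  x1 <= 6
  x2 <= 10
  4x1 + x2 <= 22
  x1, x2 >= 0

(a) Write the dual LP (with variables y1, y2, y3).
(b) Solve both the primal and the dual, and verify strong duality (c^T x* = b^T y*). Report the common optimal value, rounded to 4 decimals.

The standard primal-dual pair for 'max c^T x s.t. A x <= b, x >= 0' is:
  Dual:  min b^T y  s.t.  A^T y >= c,  y >= 0.

So the dual LP is:
  minimize  6y1 + 10y2 + 22y3
  subject to:
    y1 + 4y3 >= 1
    y2 + y3 >= 1
    y1, y2, y3 >= 0

Solving the primal: x* = (3, 10).
  primal value c^T x* = 13.
Solving the dual: y* = (0, 0.75, 0.25).
  dual value b^T y* = 13.
Strong duality: c^T x* = b^T y*. Confirmed.

13


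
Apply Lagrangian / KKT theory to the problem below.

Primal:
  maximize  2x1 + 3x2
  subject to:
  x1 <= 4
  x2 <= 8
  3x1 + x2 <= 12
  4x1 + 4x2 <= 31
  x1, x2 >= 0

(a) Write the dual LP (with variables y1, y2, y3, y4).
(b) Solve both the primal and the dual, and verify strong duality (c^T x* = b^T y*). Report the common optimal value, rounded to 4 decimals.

The standard primal-dual pair for 'max c^T x s.t. A x <= b, x >= 0' is:
  Dual:  min b^T y  s.t.  A^T y >= c,  y >= 0.

So the dual LP is:
  minimize  4y1 + 8y2 + 12y3 + 31y4
  subject to:
    y1 + 3y3 + 4y4 >= 2
    y2 + y3 + 4y4 >= 3
    y1, y2, y3, y4 >= 0

Solving the primal: x* = (0, 7.75).
  primal value c^T x* = 23.25.
Solving the dual: y* = (0, 0, 0, 0.75).
  dual value b^T y* = 23.25.
Strong duality: c^T x* = b^T y*. Confirmed.

23.25


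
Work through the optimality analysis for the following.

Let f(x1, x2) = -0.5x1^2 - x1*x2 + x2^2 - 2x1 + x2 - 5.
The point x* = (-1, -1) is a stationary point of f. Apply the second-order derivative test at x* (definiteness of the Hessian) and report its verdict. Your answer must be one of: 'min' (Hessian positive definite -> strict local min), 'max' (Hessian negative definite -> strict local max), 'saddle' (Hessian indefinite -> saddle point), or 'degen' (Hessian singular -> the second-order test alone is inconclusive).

Compute the Hessian H = grad^2 f:
  H = [[-1, -1], [-1, 2]]
Verify stationarity: grad f(x*) = H x* + g = (0, 0).
Eigenvalues of H: -1.3028, 2.3028.
Eigenvalues have mixed signs, so H is indefinite -> x* is a saddle point.

saddle


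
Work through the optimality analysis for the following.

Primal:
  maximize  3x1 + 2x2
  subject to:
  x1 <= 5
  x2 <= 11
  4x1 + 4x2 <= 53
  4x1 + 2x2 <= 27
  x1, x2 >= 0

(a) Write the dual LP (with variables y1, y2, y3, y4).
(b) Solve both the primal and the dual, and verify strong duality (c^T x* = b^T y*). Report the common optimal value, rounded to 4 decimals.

The standard primal-dual pair for 'max c^T x s.t. A x <= b, x >= 0' is:
  Dual:  min b^T y  s.t.  A^T y >= c,  y >= 0.

So the dual LP is:
  minimize  5y1 + 11y2 + 53y3 + 27y4
  subject to:
    y1 + 4y3 + 4y4 >= 3
    y2 + 4y3 + 2y4 >= 2
    y1, y2, y3, y4 >= 0

Solving the primal: x* = (1.25, 11).
  primal value c^T x* = 25.75.
Solving the dual: y* = (0, 0.5, 0, 0.75).
  dual value b^T y* = 25.75.
Strong duality: c^T x* = b^T y*. Confirmed.

25.75


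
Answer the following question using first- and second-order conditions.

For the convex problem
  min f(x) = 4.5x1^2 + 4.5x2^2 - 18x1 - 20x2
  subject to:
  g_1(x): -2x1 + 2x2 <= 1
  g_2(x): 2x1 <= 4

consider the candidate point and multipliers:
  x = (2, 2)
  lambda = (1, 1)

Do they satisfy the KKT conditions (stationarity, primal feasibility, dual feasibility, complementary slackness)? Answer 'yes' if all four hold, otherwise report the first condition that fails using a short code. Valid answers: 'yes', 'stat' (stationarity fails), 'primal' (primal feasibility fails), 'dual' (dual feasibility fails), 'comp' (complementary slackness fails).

Gradient of f: grad f(x) = Q x + c = (0, -2)
Constraint values g_i(x) = a_i^T x - b_i:
  g_1((2, 2)) = -1
  g_2((2, 2)) = 0
Stationarity residual: grad f(x) + sum_i lambda_i a_i = (0, 0)
  -> stationarity OK
Primal feasibility (all g_i <= 0): OK
Dual feasibility (all lambda_i >= 0): OK
Complementary slackness (lambda_i * g_i(x) = 0 for all i): FAILS

Verdict: the first failing condition is complementary_slackness -> comp.

comp


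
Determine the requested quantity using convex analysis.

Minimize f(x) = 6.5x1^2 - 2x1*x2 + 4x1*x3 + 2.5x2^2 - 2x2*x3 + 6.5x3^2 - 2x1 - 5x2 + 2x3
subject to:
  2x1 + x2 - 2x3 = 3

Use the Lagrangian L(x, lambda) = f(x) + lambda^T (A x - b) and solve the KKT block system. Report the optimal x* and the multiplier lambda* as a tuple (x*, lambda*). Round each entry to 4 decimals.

Form the Lagrangian:
  L(x, lambda) = (1/2) x^T Q x + c^T x + lambda^T (A x - b)
Stationarity (grad_x L = 0): Q x + c + A^T lambda = 0.
Primal feasibility: A x = b.

This gives the KKT block system:
  [ Q   A^T ] [ x     ]   [-c ]
  [ A    0  ] [ lambda ] = [ b ]

Solving the linear system:
  x*      = (0.5774, 1.3043, -0.2705)
  lambda* = (-0.9077)
  f(x*)   = -2.7471

x* = (0.5774, 1.3043, -0.2705), lambda* = (-0.9077)


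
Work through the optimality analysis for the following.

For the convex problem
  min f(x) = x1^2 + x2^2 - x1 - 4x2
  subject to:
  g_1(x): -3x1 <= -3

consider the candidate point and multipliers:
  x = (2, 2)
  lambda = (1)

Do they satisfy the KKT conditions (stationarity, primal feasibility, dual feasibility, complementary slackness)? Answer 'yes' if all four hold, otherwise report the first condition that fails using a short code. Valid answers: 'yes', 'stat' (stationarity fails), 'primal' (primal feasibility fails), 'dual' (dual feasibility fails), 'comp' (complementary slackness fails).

Gradient of f: grad f(x) = Q x + c = (3, 0)
Constraint values g_i(x) = a_i^T x - b_i:
  g_1((2, 2)) = -3
Stationarity residual: grad f(x) + sum_i lambda_i a_i = (0, 0)
  -> stationarity OK
Primal feasibility (all g_i <= 0): OK
Dual feasibility (all lambda_i >= 0): OK
Complementary slackness (lambda_i * g_i(x) = 0 for all i): FAILS

Verdict: the first failing condition is complementary_slackness -> comp.

comp


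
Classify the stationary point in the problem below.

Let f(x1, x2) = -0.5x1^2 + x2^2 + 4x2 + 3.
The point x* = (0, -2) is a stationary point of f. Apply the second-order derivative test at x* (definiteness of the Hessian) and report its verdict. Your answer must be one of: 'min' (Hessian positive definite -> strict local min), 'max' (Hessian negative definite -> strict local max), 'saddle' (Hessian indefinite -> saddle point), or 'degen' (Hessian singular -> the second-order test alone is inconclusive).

Compute the Hessian H = grad^2 f:
  H = [[-1, 0], [0, 2]]
Verify stationarity: grad f(x*) = H x* + g = (0, 0).
Eigenvalues of H: -1, 2.
Eigenvalues have mixed signs, so H is indefinite -> x* is a saddle point.

saddle


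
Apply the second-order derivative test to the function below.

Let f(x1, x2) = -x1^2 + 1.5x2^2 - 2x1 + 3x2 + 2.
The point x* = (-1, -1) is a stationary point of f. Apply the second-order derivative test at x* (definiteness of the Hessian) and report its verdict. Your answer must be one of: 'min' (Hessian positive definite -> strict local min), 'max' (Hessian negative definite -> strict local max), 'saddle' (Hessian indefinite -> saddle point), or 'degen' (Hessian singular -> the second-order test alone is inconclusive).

Compute the Hessian H = grad^2 f:
  H = [[-2, 0], [0, 3]]
Verify stationarity: grad f(x*) = H x* + g = (0, 0).
Eigenvalues of H: -2, 3.
Eigenvalues have mixed signs, so H is indefinite -> x* is a saddle point.

saddle


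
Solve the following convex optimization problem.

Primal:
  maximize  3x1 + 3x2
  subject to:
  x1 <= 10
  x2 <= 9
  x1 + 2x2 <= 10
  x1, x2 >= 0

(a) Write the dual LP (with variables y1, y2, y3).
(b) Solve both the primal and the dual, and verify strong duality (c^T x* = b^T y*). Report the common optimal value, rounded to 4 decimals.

The standard primal-dual pair for 'max c^T x s.t. A x <= b, x >= 0' is:
  Dual:  min b^T y  s.t.  A^T y >= c,  y >= 0.

So the dual LP is:
  minimize  10y1 + 9y2 + 10y3
  subject to:
    y1 + y3 >= 3
    y2 + 2y3 >= 3
    y1, y2, y3 >= 0

Solving the primal: x* = (10, 0).
  primal value c^T x* = 30.
Solving the dual: y* = (1.5, 0, 1.5).
  dual value b^T y* = 30.
Strong duality: c^T x* = b^T y*. Confirmed.

30


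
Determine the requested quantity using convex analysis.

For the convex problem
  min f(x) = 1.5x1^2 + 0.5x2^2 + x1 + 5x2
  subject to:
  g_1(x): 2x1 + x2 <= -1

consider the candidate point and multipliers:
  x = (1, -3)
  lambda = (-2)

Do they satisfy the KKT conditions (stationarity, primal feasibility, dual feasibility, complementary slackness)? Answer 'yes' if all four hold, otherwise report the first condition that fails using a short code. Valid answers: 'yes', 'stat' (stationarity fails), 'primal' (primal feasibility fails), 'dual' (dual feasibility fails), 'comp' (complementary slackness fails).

Gradient of f: grad f(x) = Q x + c = (4, 2)
Constraint values g_i(x) = a_i^T x - b_i:
  g_1((1, -3)) = 0
Stationarity residual: grad f(x) + sum_i lambda_i a_i = (0, 0)
  -> stationarity OK
Primal feasibility (all g_i <= 0): OK
Dual feasibility (all lambda_i >= 0): FAILS
Complementary slackness (lambda_i * g_i(x) = 0 for all i): OK

Verdict: the first failing condition is dual_feasibility -> dual.

dual


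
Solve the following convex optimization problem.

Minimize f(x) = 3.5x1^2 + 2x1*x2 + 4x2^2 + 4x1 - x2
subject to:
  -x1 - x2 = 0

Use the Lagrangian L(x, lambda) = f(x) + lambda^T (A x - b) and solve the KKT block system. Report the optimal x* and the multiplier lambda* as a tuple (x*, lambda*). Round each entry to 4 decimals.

Form the Lagrangian:
  L(x, lambda) = (1/2) x^T Q x + c^T x + lambda^T (A x - b)
Stationarity (grad_x L = 0): Q x + c + A^T lambda = 0.
Primal feasibility: A x = b.

This gives the KKT block system:
  [ Q   A^T ] [ x     ]   [-c ]
  [ A    0  ] [ lambda ] = [ b ]

Solving the linear system:
  x*      = (-0.4545, 0.4545)
  lambda* = (1.7273)
  f(x*)   = -1.1364

x* = (-0.4545, 0.4545), lambda* = (1.7273)


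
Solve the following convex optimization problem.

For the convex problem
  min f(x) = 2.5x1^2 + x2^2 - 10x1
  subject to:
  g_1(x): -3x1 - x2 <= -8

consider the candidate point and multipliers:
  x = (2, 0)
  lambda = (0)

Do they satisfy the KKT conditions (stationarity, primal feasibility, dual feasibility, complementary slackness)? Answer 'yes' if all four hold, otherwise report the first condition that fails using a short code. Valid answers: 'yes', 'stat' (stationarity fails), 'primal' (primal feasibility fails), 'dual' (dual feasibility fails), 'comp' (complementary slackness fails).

Gradient of f: grad f(x) = Q x + c = (0, 0)
Constraint values g_i(x) = a_i^T x - b_i:
  g_1((2, 0)) = 2
Stationarity residual: grad f(x) + sum_i lambda_i a_i = (0, 0)
  -> stationarity OK
Primal feasibility (all g_i <= 0): FAILS
Dual feasibility (all lambda_i >= 0): OK
Complementary slackness (lambda_i * g_i(x) = 0 for all i): OK

Verdict: the first failing condition is primal_feasibility -> primal.

primal


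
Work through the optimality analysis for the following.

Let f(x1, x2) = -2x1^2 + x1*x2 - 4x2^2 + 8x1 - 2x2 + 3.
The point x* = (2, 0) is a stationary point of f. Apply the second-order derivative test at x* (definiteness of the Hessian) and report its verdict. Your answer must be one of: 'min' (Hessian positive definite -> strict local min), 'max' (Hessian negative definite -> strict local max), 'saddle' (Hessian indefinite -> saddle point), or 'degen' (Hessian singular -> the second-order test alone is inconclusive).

Compute the Hessian H = grad^2 f:
  H = [[-4, 1], [1, -8]]
Verify stationarity: grad f(x*) = H x* + g = (0, 0).
Eigenvalues of H: -8.2361, -3.7639.
Both eigenvalues < 0, so H is negative definite -> x* is a strict local max.

max


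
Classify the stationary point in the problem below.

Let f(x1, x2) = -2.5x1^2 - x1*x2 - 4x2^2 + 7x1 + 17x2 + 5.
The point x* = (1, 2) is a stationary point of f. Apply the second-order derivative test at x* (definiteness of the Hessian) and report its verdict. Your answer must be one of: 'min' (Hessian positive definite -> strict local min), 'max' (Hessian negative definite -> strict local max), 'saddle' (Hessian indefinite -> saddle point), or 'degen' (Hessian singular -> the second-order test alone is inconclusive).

Compute the Hessian H = grad^2 f:
  H = [[-5, -1], [-1, -8]]
Verify stationarity: grad f(x*) = H x* + g = (0, 0).
Eigenvalues of H: -8.3028, -4.6972.
Both eigenvalues < 0, so H is negative definite -> x* is a strict local max.

max


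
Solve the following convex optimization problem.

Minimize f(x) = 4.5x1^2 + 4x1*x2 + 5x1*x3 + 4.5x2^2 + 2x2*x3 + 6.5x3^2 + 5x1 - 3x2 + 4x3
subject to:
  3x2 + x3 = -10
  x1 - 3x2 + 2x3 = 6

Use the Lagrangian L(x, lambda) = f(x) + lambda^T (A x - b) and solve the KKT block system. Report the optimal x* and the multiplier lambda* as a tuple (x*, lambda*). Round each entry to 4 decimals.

Form the Lagrangian:
  L(x, lambda) = (1/2) x^T Q x + c^T x + lambda^T (A x - b)
Stationarity (grad_x L = 0): Q x + c + A^T lambda = 0.
Primal feasibility: A x = b.

This gives the KKT block system:
  [ Q   A^T ] [ x     ]   [-c ]
  [ A    0  ] [ lambda ] = [ b ]

Solving the linear system:
  x*      = (1.3023, -2.7442, -1.7674)
  lambda* = (11.7674, 3.093)
  f(x*)   = 53.3953

x* = (1.3023, -2.7442, -1.7674), lambda* = (11.7674, 3.093)


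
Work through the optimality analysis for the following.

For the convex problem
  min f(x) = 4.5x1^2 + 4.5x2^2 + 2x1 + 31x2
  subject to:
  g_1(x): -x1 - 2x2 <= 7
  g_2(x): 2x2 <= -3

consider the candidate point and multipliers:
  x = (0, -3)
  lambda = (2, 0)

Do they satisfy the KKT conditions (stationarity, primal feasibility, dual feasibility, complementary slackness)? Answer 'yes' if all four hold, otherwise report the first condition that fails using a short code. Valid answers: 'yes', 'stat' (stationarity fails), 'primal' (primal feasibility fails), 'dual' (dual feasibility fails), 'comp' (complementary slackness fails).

Gradient of f: grad f(x) = Q x + c = (2, 4)
Constraint values g_i(x) = a_i^T x - b_i:
  g_1((0, -3)) = -1
  g_2((0, -3)) = -3
Stationarity residual: grad f(x) + sum_i lambda_i a_i = (0, 0)
  -> stationarity OK
Primal feasibility (all g_i <= 0): OK
Dual feasibility (all lambda_i >= 0): OK
Complementary slackness (lambda_i * g_i(x) = 0 for all i): FAILS

Verdict: the first failing condition is complementary_slackness -> comp.

comp
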